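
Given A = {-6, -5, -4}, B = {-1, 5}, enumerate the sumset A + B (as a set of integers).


A + B = {a + b : a ∈ A, b ∈ B}.
Enumerate all |A|·|B| = 3·2 = 6 pairs (a, b) and collect distinct sums.
a = -6: -6+-1=-7, -6+5=-1
a = -5: -5+-1=-6, -5+5=0
a = -4: -4+-1=-5, -4+5=1
Collecting distinct sums: A + B = {-7, -6, -5, -1, 0, 1}
|A + B| = 6

A + B = {-7, -6, -5, -1, 0, 1}


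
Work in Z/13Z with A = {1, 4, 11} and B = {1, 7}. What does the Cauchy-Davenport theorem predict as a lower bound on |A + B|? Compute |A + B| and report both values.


Cauchy-Davenport: |A + B| ≥ min(p, |A| + |B| - 1) for A, B nonempty in Z/pZ.
|A| = 3, |B| = 2, p = 13.
CD lower bound = min(13, 3 + 2 - 1) = min(13, 4) = 4.
Compute A + B mod 13 directly:
a = 1: 1+1=2, 1+7=8
a = 4: 4+1=5, 4+7=11
a = 11: 11+1=12, 11+7=5
A + B = {2, 5, 8, 11, 12}, so |A + B| = 5.
Verify: 5 ≥ 4? Yes ✓.

CD lower bound = 4, actual |A + B| = 5.


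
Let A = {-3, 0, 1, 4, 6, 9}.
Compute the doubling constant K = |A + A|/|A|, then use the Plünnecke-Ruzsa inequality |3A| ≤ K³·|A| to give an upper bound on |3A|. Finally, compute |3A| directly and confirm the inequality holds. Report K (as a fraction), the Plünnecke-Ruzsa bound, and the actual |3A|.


|A| = 6.
Step 1: Compute A + A by enumerating all 36 pairs.
A + A = {-6, -3, -2, 0, 1, 2, 3, 4, 5, 6, 7, 8, 9, 10, 12, 13, 15, 18}, so |A + A| = 18.
Step 2: Doubling constant K = |A + A|/|A| = 18/6 = 18/6 ≈ 3.0000.
Step 3: Plünnecke-Ruzsa gives |3A| ≤ K³·|A| = (3.0000)³ · 6 ≈ 162.0000.
Step 4: Compute 3A = A + A + A directly by enumerating all triples (a,b,c) ∈ A³; |3A| = 30.
Step 5: Check 30 ≤ 162.0000? Yes ✓.

K = 18/6, Plünnecke-Ruzsa bound K³|A| ≈ 162.0000, |3A| = 30, inequality holds.


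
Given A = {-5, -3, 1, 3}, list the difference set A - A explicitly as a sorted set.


A - A = {a - a' : a, a' ∈ A}.
Compute a - a' for each ordered pair (a, a'):
a = -5: -5--5=0, -5--3=-2, -5-1=-6, -5-3=-8
a = -3: -3--5=2, -3--3=0, -3-1=-4, -3-3=-6
a = 1: 1--5=6, 1--3=4, 1-1=0, 1-3=-2
a = 3: 3--5=8, 3--3=6, 3-1=2, 3-3=0
Collecting distinct values (and noting 0 appears from a-a):
A - A = {-8, -6, -4, -2, 0, 2, 4, 6, 8}
|A - A| = 9

A - A = {-8, -6, -4, -2, 0, 2, 4, 6, 8}


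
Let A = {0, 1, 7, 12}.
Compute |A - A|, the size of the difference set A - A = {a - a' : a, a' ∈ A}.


A - A = {a - a' : a, a' ∈ A}; |A| = 4.
Bounds: 2|A|-1 ≤ |A - A| ≤ |A|² - |A| + 1, i.e. 7 ≤ |A - A| ≤ 13.
Note: 0 ∈ A - A always (from a - a). The set is symmetric: if d ∈ A - A then -d ∈ A - A.
Enumerate nonzero differences d = a - a' with a > a' (then include -d):
Positive differences: {1, 5, 6, 7, 11, 12}
Full difference set: {0} ∪ (positive diffs) ∪ (negative diffs).
|A - A| = 1 + 2·6 = 13 (matches direct enumeration: 13).

|A - A| = 13


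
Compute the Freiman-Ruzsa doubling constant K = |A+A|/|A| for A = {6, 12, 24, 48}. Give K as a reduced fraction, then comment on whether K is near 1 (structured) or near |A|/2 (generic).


|A| = 4.
Compute A + A by enumerating all 16 pairs.
A + A = {12, 18, 24, 30, 36, 48, 54, 60, 72, 96}, so |A + A| = 10.
K = |A + A| / |A| = 10/4 = 5/2 ≈ 2.5000.
Reference: AP of size 4 gives K = 7/4 ≈ 1.7500; a fully generic set of size 4 gives K ≈ 2.5000.

|A| = 4, |A + A| = 10, K = 10/4 = 5/2.


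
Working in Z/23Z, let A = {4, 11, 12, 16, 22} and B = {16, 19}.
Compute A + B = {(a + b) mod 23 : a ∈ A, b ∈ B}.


Work in Z/23Z: reduce every sum a + b modulo 23.
Enumerate all 10 pairs:
a = 4: 4+16=20, 4+19=0
a = 11: 11+16=4, 11+19=7
a = 12: 12+16=5, 12+19=8
a = 16: 16+16=9, 16+19=12
a = 22: 22+16=15, 22+19=18
Distinct residues collected: {0, 4, 5, 7, 8, 9, 12, 15, 18, 20}
|A + B| = 10 (out of 23 total residues).

A + B = {0, 4, 5, 7, 8, 9, 12, 15, 18, 20}


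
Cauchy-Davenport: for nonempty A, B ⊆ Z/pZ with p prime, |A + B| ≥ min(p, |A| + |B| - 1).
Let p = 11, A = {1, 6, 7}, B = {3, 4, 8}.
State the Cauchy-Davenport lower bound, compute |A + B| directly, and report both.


Cauchy-Davenport: |A + B| ≥ min(p, |A| + |B| - 1) for A, B nonempty in Z/pZ.
|A| = 3, |B| = 3, p = 11.
CD lower bound = min(11, 3 + 3 - 1) = min(11, 5) = 5.
Compute A + B mod 11 directly:
a = 1: 1+3=4, 1+4=5, 1+8=9
a = 6: 6+3=9, 6+4=10, 6+8=3
a = 7: 7+3=10, 7+4=0, 7+8=4
A + B = {0, 3, 4, 5, 9, 10}, so |A + B| = 6.
Verify: 6 ≥ 5? Yes ✓.

CD lower bound = 5, actual |A + B| = 6.


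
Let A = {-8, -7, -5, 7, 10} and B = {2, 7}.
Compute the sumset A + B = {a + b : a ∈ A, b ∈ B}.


A + B = {a + b : a ∈ A, b ∈ B}.
Enumerate all |A|·|B| = 5·2 = 10 pairs (a, b) and collect distinct sums.
a = -8: -8+2=-6, -8+7=-1
a = -7: -7+2=-5, -7+7=0
a = -5: -5+2=-3, -5+7=2
a = 7: 7+2=9, 7+7=14
a = 10: 10+2=12, 10+7=17
Collecting distinct sums: A + B = {-6, -5, -3, -1, 0, 2, 9, 12, 14, 17}
|A + B| = 10

A + B = {-6, -5, -3, -1, 0, 2, 9, 12, 14, 17}


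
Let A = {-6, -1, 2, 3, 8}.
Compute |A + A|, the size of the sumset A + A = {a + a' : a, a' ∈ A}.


A + A = {a + a' : a, a' ∈ A}; |A| = 5.
General bounds: 2|A| - 1 ≤ |A + A| ≤ |A|(|A|+1)/2, i.e. 9 ≤ |A + A| ≤ 15.
Lower bound 2|A|-1 is attained iff A is an arithmetic progression.
Enumerate sums a + a' for a ≤ a' (symmetric, so this suffices):
a = -6: -6+-6=-12, -6+-1=-7, -6+2=-4, -6+3=-3, -6+8=2
a = -1: -1+-1=-2, -1+2=1, -1+3=2, -1+8=7
a = 2: 2+2=4, 2+3=5, 2+8=10
a = 3: 3+3=6, 3+8=11
a = 8: 8+8=16
Distinct sums: {-12, -7, -4, -3, -2, 1, 2, 4, 5, 6, 7, 10, 11, 16}
|A + A| = 14

|A + A| = 14


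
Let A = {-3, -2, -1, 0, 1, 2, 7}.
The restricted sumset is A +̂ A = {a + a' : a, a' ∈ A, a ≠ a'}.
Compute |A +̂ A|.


Restricted sumset: A +̂ A = {a + a' : a ∈ A, a' ∈ A, a ≠ a'}.
Equivalently, take A + A and drop any sum 2a that is achievable ONLY as a + a for a ∈ A (i.e. sums representable only with equal summands).
Enumerate pairs (a, a') with a < a' (symmetric, so each unordered pair gives one sum; this covers all a ≠ a'):
  -3 + -2 = -5
  -3 + -1 = -4
  -3 + 0 = -3
  -3 + 1 = -2
  -3 + 2 = -1
  -3 + 7 = 4
  -2 + -1 = -3
  -2 + 0 = -2
  -2 + 1 = -1
  -2 + 2 = 0
  -2 + 7 = 5
  -1 + 0 = -1
  -1 + 1 = 0
  -1 + 2 = 1
  -1 + 7 = 6
  0 + 1 = 1
  0 + 2 = 2
  0 + 7 = 7
  1 + 2 = 3
  1 + 7 = 8
  2 + 7 = 9
Collected distinct sums: {-5, -4, -3, -2, -1, 0, 1, 2, 3, 4, 5, 6, 7, 8, 9}
|A +̂ A| = 15
(Reference bound: |A +̂ A| ≥ 2|A| - 3 for |A| ≥ 2, with |A| = 7 giving ≥ 11.)

|A +̂ A| = 15


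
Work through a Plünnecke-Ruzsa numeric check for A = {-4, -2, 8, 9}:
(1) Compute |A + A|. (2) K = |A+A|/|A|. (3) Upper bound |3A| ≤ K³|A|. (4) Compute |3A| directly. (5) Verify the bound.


|A| = 4.
Step 1: Compute A + A by enumerating all 16 pairs.
A + A = {-8, -6, -4, 4, 5, 6, 7, 16, 17, 18}, so |A + A| = 10.
Step 2: Doubling constant K = |A + A|/|A| = 10/4 = 10/4 ≈ 2.5000.
Step 3: Plünnecke-Ruzsa gives |3A| ≤ K³·|A| = (2.5000)³ · 4 ≈ 62.5000.
Step 4: Compute 3A = A + A + A directly by enumerating all triples (a,b,c) ∈ A³; |3A| = 19.
Step 5: Check 19 ≤ 62.5000? Yes ✓.

K = 10/4, Plünnecke-Ruzsa bound K³|A| ≈ 62.5000, |3A| = 19, inequality holds.


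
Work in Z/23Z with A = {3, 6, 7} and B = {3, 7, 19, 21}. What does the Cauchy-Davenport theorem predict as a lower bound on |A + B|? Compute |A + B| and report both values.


Cauchy-Davenport: |A + B| ≥ min(p, |A| + |B| - 1) for A, B nonempty in Z/pZ.
|A| = 3, |B| = 4, p = 23.
CD lower bound = min(23, 3 + 4 - 1) = min(23, 6) = 6.
Compute A + B mod 23 directly:
a = 3: 3+3=6, 3+7=10, 3+19=22, 3+21=1
a = 6: 6+3=9, 6+7=13, 6+19=2, 6+21=4
a = 7: 7+3=10, 7+7=14, 7+19=3, 7+21=5
A + B = {1, 2, 3, 4, 5, 6, 9, 10, 13, 14, 22}, so |A + B| = 11.
Verify: 11 ≥ 6? Yes ✓.

CD lower bound = 6, actual |A + B| = 11.


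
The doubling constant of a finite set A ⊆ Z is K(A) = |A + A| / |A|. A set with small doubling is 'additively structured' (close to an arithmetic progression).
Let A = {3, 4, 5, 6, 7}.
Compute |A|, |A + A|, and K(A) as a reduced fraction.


|A| = 5.
Compute A + A by enumerating all 25 pairs.
A + A = {6, 7, 8, 9, 10, 11, 12, 13, 14}, so |A + A| = 9.
K = |A + A| / |A| = 9/5 (already in lowest terms) ≈ 1.8000.
Reference: AP of size 5 gives K = 9/5 ≈ 1.8000; a fully generic set of size 5 gives K ≈ 3.0000.

|A| = 5, |A + A| = 9, K = 9/5.


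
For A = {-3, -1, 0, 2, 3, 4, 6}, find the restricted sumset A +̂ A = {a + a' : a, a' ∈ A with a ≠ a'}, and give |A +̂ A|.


Restricted sumset: A +̂ A = {a + a' : a ∈ A, a' ∈ A, a ≠ a'}.
Equivalently, take A + A and drop any sum 2a that is achievable ONLY as a + a for a ∈ A (i.e. sums representable only with equal summands).
Enumerate pairs (a, a') with a < a' (symmetric, so each unordered pair gives one sum; this covers all a ≠ a'):
  -3 + -1 = -4
  -3 + 0 = -3
  -3 + 2 = -1
  -3 + 3 = 0
  -3 + 4 = 1
  -3 + 6 = 3
  -1 + 0 = -1
  -1 + 2 = 1
  -1 + 3 = 2
  -1 + 4 = 3
  -1 + 6 = 5
  0 + 2 = 2
  0 + 3 = 3
  0 + 4 = 4
  0 + 6 = 6
  2 + 3 = 5
  2 + 4 = 6
  2 + 6 = 8
  3 + 4 = 7
  3 + 6 = 9
  4 + 6 = 10
Collected distinct sums: {-4, -3, -1, 0, 1, 2, 3, 4, 5, 6, 7, 8, 9, 10}
|A +̂ A| = 14
(Reference bound: |A +̂ A| ≥ 2|A| - 3 for |A| ≥ 2, with |A| = 7 giving ≥ 11.)

|A +̂ A| = 14


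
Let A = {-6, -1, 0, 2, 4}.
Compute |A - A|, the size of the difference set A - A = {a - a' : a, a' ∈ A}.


A - A = {a - a' : a, a' ∈ A}; |A| = 5.
Bounds: 2|A|-1 ≤ |A - A| ≤ |A|² - |A| + 1, i.e. 9 ≤ |A - A| ≤ 21.
Note: 0 ∈ A - A always (from a - a). The set is symmetric: if d ∈ A - A then -d ∈ A - A.
Enumerate nonzero differences d = a - a' with a > a' (then include -d):
Positive differences: {1, 2, 3, 4, 5, 6, 8, 10}
Full difference set: {0} ∪ (positive diffs) ∪ (negative diffs).
|A - A| = 1 + 2·8 = 17 (matches direct enumeration: 17).

|A - A| = 17


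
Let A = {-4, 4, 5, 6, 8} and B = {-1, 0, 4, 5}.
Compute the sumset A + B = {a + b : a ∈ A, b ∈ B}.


A + B = {a + b : a ∈ A, b ∈ B}.
Enumerate all |A|·|B| = 5·4 = 20 pairs (a, b) and collect distinct sums.
a = -4: -4+-1=-5, -4+0=-4, -4+4=0, -4+5=1
a = 4: 4+-1=3, 4+0=4, 4+4=8, 4+5=9
a = 5: 5+-1=4, 5+0=5, 5+4=9, 5+5=10
a = 6: 6+-1=5, 6+0=6, 6+4=10, 6+5=11
a = 8: 8+-1=7, 8+0=8, 8+4=12, 8+5=13
Collecting distinct sums: A + B = {-5, -4, 0, 1, 3, 4, 5, 6, 7, 8, 9, 10, 11, 12, 13}
|A + B| = 15

A + B = {-5, -4, 0, 1, 3, 4, 5, 6, 7, 8, 9, 10, 11, 12, 13}


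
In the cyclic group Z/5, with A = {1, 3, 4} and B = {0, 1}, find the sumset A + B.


Work in Z/5Z: reduce every sum a + b modulo 5.
Enumerate all 6 pairs:
a = 1: 1+0=1, 1+1=2
a = 3: 3+0=3, 3+1=4
a = 4: 4+0=4, 4+1=0
Distinct residues collected: {0, 1, 2, 3, 4}
|A + B| = 5 (out of 5 total residues).

A + B = {0, 1, 2, 3, 4}


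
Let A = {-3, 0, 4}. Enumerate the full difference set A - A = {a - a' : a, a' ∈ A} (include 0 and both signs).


A - A = {a - a' : a, a' ∈ A}.
Compute a - a' for each ordered pair (a, a'):
a = -3: -3--3=0, -3-0=-3, -3-4=-7
a = 0: 0--3=3, 0-0=0, 0-4=-4
a = 4: 4--3=7, 4-0=4, 4-4=0
Collecting distinct values (and noting 0 appears from a-a):
A - A = {-7, -4, -3, 0, 3, 4, 7}
|A - A| = 7

A - A = {-7, -4, -3, 0, 3, 4, 7}


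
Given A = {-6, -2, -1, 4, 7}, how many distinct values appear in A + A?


A + A = {a + a' : a, a' ∈ A}; |A| = 5.
General bounds: 2|A| - 1 ≤ |A + A| ≤ |A|(|A|+1)/2, i.e. 9 ≤ |A + A| ≤ 15.
Lower bound 2|A|-1 is attained iff A is an arithmetic progression.
Enumerate sums a + a' for a ≤ a' (symmetric, so this suffices):
a = -6: -6+-6=-12, -6+-2=-8, -6+-1=-7, -6+4=-2, -6+7=1
a = -2: -2+-2=-4, -2+-1=-3, -2+4=2, -2+7=5
a = -1: -1+-1=-2, -1+4=3, -1+7=6
a = 4: 4+4=8, 4+7=11
a = 7: 7+7=14
Distinct sums: {-12, -8, -7, -4, -3, -2, 1, 2, 3, 5, 6, 8, 11, 14}
|A + A| = 14

|A + A| = 14


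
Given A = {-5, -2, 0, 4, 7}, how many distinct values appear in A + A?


A + A = {a + a' : a, a' ∈ A}; |A| = 5.
General bounds: 2|A| - 1 ≤ |A + A| ≤ |A|(|A|+1)/2, i.e. 9 ≤ |A + A| ≤ 15.
Lower bound 2|A|-1 is attained iff A is an arithmetic progression.
Enumerate sums a + a' for a ≤ a' (symmetric, so this suffices):
a = -5: -5+-5=-10, -5+-2=-7, -5+0=-5, -5+4=-1, -5+7=2
a = -2: -2+-2=-4, -2+0=-2, -2+4=2, -2+7=5
a = 0: 0+0=0, 0+4=4, 0+7=7
a = 4: 4+4=8, 4+7=11
a = 7: 7+7=14
Distinct sums: {-10, -7, -5, -4, -2, -1, 0, 2, 4, 5, 7, 8, 11, 14}
|A + A| = 14

|A + A| = 14


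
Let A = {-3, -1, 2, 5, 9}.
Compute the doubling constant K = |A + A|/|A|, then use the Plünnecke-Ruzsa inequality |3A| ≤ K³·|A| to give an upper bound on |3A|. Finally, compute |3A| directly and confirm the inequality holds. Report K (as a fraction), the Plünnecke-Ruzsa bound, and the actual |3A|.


|A| = 5.
Step 1: Compute A + A by enumerating all 25 pairs.
A + A = {-6, -4, -2, -1, 1, 2, 4, 6, 7, 8, 10, 11, 14, 18}, so |A + A| = 14.
Step 2: Doubling constant K = |A + A|/|A| = 14/5 = 14/5 ≈ 2.8000.
Step 3: Plünnecke-Ruzsa gives |3A| ≤ K³·|A| = (2.8000)³ · 5 ≈ 109.7600.
Step 4: Compute 3A = A + A + A directly by enumerating all triples (a,b,c) ∈ A³; |3A| = 27.
Step 5: Check 27 ≤ 109.7600? Yes ✓.

K = 14/5, Plünnecke-Ruzsa bound K³|A| ≈ 109.7600, |3A| = 27, inequality holds.


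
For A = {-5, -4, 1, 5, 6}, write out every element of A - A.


A - A = {a - a' : a, a' ∈ A}.
Compute a - a' for each ordered pair (a, a'):
a = -5: -5--5=0, -5--4=-1, -5-1=-6, -5-5=-10, -5-6=-11
a = -4: -4--5=1, -4--4=0, -4-1=-5, -4-5=-9, -4-6=-10
a = 1: 1--5=6, 1--4=5, 1-1=0, 1-5=-4, 1-6=-5
a = 5: 5--5=10, 5--4=9, 5-1=4, 5-5=0, 5-6=-1
a = 6: 6--5=11, 6--4=10, 6-1=5, 6-5=1, 6-6=0
Collecting distinct values (and noting 0 appears from a-a):
A - A = {-11, -10, -9, -6, -5, -4, -1, 0, 1, 4, 5, 6, 9, 10, 11}
|A - A| = 15

A - A = {-11, -10, -9, -6, -5, -4, -1, 0, 1, 4, 5, 6, 9, 10, 11}


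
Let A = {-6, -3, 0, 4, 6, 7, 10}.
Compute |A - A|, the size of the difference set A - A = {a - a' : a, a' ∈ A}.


A - A = {a - a' : a, a' ∈ A}; |A| = 7.
Bounds: 2|A|-1 ≤ |A - A| ≤ |A|² - |A| + 1, i.e. 13 ≤ |A - A| ≤ 43.
Note: 0 ∈ A - A always (from a - a). The set is symmetric: if d ∈ A - A then -d ∈ A - A.
Enumerate nonzero differences d = a - a' with a > a' (then include -d):
Positive differences: {1, 2, 3, 4, 6, 7, 9, 10, 12, 13, 16}
Full difference set: {0} ∪ (positive diffs) ∪ (negative diffs).
|A - A| = 1 + 2·11 = 23 (matches direct enumeration: 23).

|A - A| = 23


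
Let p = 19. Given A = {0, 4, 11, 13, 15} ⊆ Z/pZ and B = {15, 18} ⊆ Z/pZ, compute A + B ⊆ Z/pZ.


Work in Z/19Z: reduce every sum a + b modulo 19.
Enumerate all 10 pairs:
a = 0: 0+15=15, 0+18=18
a = 4: 4+15=0, 4+18=3
a = 11: 11+15=7, 11+18=10
a = 13: 13+15=9, 13+18=12
a = 15: 15+15=11, 15+18=14
Distinct residues collected: {0, 3, 7, 9, 10, 11, 12, 14, 15, 18}
|A + B| = 10 (out of 19 total residues).

A + B = {0, 3, 7, 9, 10, 11, 12, 14, 15, 18}


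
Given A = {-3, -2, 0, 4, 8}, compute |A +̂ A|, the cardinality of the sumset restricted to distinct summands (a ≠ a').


Restricted sumset: A +̂ A = {a + a' : a ∈ A, a' ∈ A, a ≠ a'}.
Equivalently, take A + A and drop any sum 2a that is achievable ONLY as a + a for a ∈ A (i.e. sums representable only with equal summands).
Enumerate pairs (a, a') with a < a' (symmetric, so each unordered pair gives one sum; this covers all a ≠ a'):
  -3 + -2 = -5
  -3 + 0 = -3
  -3 + 4 = 1
  -3 + 8 = 5
  -2 + 0 = -2
  -2 + 4 = 2
  -2 + 8 = 6
  0 + 4 = 4
  0 + 8 = 8
  4 + 8 = 12
Collected distinct sums: {-5, -3, -2, 1, 2, 4, 5, 6, 8, 12}
|A +̂ A| = 10
(Reference bound: |A +̂ A| ≥ 2|A| - 3 for |A| ≥ 2, with |A| = 5 giving ≥ 7.)

|A +̂ A| = 10


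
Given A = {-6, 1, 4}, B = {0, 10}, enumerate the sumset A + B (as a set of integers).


A + B = {a + b : a ∈ A, b ∈ B}.
Enumerate all |A|·|B| = 3·2 = 6 pairs (a, b) and collect distinct sums.
a = -6: -6+0=-6, -6+10=4
a = 1: 1+0=1, 1+10=11
a = 4: 4+0=4, 4+10=14
Collecting distinct sums: A + B = {-6, 1, 4, 11, 14}
|A + B| = 5

A + B = {-6, 1, 4, 11, 14}


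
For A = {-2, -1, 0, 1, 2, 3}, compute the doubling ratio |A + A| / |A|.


|A| = 6.
Compute A + A by enumerating all 36 pairs.
A + A = {-4, -3, -2, -1, 0, 1, 2, 3, 4, 5, 6}, so |A + A| = 11.
K = |A + A| / |A| = 11/6 (already in lowest terms) ≈ 1.8333.
Reference: AP of size 6 gives K = 11/6 ≈ 1.8333; a fully generic set of size 6 gives K ≈ 3.5000.

|A| = 6, |A + A| = 11, K = 11/6.


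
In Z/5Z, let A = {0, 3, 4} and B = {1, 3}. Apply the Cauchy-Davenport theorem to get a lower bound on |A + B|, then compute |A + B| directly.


Cauchy-Davenport: |A + B| ≥ min(p, |A| + |B| - 1) for A, B nonempty in Z/pZ.
|A| = 3, |B| = 2, p = 5.
CD lower bound = min(5, 3 + 2 - 1) = min(5, 4) = 4.
Compute A + B mod 5 directly:
a = 0: 0+1=1, 0+3=3
a = 3: 3+1=4, 3+3=1
a = 4: 4+1=0, 4+3=2
A + B = {0, 1, 2, 3, 4}, so |A + B| = 5.
Verify: 5 ≥ 4? Yes ✓.

CD lower bound = 4, actual |A + B| = 5.


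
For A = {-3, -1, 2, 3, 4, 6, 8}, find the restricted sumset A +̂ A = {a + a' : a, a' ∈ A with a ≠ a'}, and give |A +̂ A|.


Restricted sumset: A +̂ A = {a + a' : a ∈ A, a' ∈ A, a ≠ a'}.
Equivalently, take A + A and drop any sum 2a that is achievable ONLY as a + a for a ∈ A (i.e. sums representable only with equal summands).
Enumerate pairs (a, a') with a < a' (symmetric, so each unordered pair gives one sum; this covers all a ≠ a'):
  -3 + -1 = -4
  -3 + 2 = -1
  -3 + 3 = 0
  -3 + 4 = 1
  -3 + 6 = 3
  -3 + 8 = 5
  -1 + 2 = 1
  -1 + 3 = 2
  -1 + 4 = 3
  -1 + 6 = 5
  -1 + 8 = 7
  2 + 3 = 5
  2 + 4 = 6
  2 + 6 = 8
  2 + 8 = 10
  3 + 4 = 7
  3 + 6 = 9
  3 + 8 = 11
  4 + 6 = 10
  4 + 8 = 12
  6 + 8 = 14
Collected distinct sums: {-4, -1, 0, 1, 2, 3, 5, 6, 7, 8, 9, 10, 11, 12, 14}
|A +̂ A| = 15
(Reference bound: |A +̂ A| ≥ 2|A| - 3 for |A| ≥ 2, with |A| = 7 giving ≥ 11.)

|A +̂ A| = 15


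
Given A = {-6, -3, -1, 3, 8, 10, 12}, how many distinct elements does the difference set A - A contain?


A - A = {a - a' : a, a' ∈ A}; |A| = 7.
Bounds: 2|A|-1 ≤ |A - A| ≤ |A|² - |A| + 1, i.e. 13 ≤ |A - A| ≤ 43.
Note: 0 ∈ A - A always (from a - a). The set is symmetric: if d ∈ A - A then -d ∈ A - A.
Enumerate nonzero differences d = a - a' with a > a' (then include -d):
Positive differences: {2, 3, 4, 5, 6, 7, 9, 11, 13, 14, 15, 16, 18}
Full difference set: {0} ∪ (positive diffs) ∪ (negative diffs).
|A - A| = 1 + 2·13 = 27 (matches direct enumeration: 27).

|A - A| = 27


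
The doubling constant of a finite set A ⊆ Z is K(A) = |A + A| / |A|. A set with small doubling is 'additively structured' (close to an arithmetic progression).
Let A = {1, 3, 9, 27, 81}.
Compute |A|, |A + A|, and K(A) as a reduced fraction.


|A| = 5.
Compute A + A by enumerating all 25 pairs.
A + A = {2, 4, 6, 10, 12, 18, 28, 30, 36, 54, 82, 84, 90, 108, 162}, so |A + A| = 15.
K = |A + A| / |A| = 15/5 = 3/1 ≈ 3.0000.
Reference: AP of size 5 gives K = 9/5 ≈ 1.8000; a fully generic set of size 5 gives K ≈ 3.0000.

|A| = 5, |A + A| = 15, K = 15/5 = 3/1.


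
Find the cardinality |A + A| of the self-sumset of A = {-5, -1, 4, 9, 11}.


A + A = {a + a' : a, a' ∈ A}; |A| = 5.
General bounds: 2|A| - 1 ≤ |A + A| ≤ |A|(|A|+1)/2, i.e. 9 ≤ |A + A| ≤ 15.
Lower bound 2|A|-1 is attained iff A is an arithmetic progression.
Enumerate sums a + a' for a ≤ a' (symmetric, so this suffices):
a = -5: -5+-5=-10, -5+-1=-6, -5+4=-1, -5+9=4, -5+11=6
a = -1: -1+-1=-2, -1+4=3, -1+9=8, -1+11=10
a = 4: 4+4=8, 4+9=13, 4+11=15
a = 9: 9+9=18, 9+11=20
a = 11: 11+11=22
Distinct sums: {-10, -6, -2, -1, 3, 4, 6, 8, 10, 13, 15, 18, 20, 22}
|A + A| = 14

|A + A| = 14


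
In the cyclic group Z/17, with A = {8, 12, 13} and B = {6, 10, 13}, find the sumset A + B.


Work in Z/17Z: reduce every sum a + b modulo 17.
Enumerate all 9 pairs:
a = 8: 8+6=14, 8+10=1, 8+13=4
a = 12: 12+6=1, 12+10=5, 12+13=8
a = 13: 13+6=2, 13+10=6, 13+13=9
Distinct residues collected: {1, 2, 4, 5, 6, 8, 9, 14}
|A + B| = 8 (out of 17 total residues).

A + B = {1, 2, 4, 5, 6, 8, 9, 14}


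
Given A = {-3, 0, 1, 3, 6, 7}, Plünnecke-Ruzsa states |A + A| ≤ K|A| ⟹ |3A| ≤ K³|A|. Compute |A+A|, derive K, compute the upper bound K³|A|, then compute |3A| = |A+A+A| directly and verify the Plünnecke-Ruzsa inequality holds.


|A| = 6.
Step 1: Compute A + A by enumerating all 36 pairs.
A + A = {-6, -3, -2, 0, 1, 2, 3, 4, 6, 7, 8, 9, 10, 12, 13, 14}, so |A + A| = 16.
Step 2: Doubling constant K = |A + A|/|A| = 16/6 = 16/6 ≈ 2.6667.
Step 3: Plünnecke-Ruzsa gives |3A| ≤ K³·|A| = (2.6667)³ · 6 ≈ 113.7778.
Step 4: Compute 3A = A + A + A directly by enumerating all triples (a,b,c) ∈ A³; |3A| = 28.
Step 5: Check 28 ≤ 113.7778? Yes ✓.

K = 16/6, Plünnecke-Ruzsa bound K³|A| ≈ 113.7778, |3A| = 28, inequality holds.


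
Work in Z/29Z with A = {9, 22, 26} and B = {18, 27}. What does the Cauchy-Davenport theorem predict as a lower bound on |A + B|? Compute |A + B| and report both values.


Cauchy-Davenport: |A + B| ≥ min(p, |A| + |B| - 1) for A, B nonempty in Z/pZ.
|A| = 3, |B| = 2, p = 29.
CD lower bound = min(29, 3 + 2 - 1) = min(29, 4) = 4.
Compute A + B mod 29 directly:
a = 9: 9+18=27, 9+27=7
a = 22: 22+18=11, 22+27=20
a = 26: 26+18=15, 26+27=24
A + B = {7, 11, 15, 20, 24, 27}, so |A + B| = 6.
Verify: 6 ≥ 4? Yes ✓.

CD lower bound = 4, actual |A + B| = 6.


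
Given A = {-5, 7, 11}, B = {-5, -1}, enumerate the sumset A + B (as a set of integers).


A + B = {a + b : a ∈ A, b ∈ B}.
Enumerate all |A|·|B| = 3·2 = 6 pairs (a, b) and collect distinct sums.
a = -5: -5+-5=-10, -5+-1=-6
a = 7: 7+-5=2, 7+-1=6
a = 11: 11+-5=6, 11+-1=10
Collecting distinct sums: A + B = {-10, -6, 2, 6, 10}
|A + B| = 5

A + B = {-10, -6, 2, 6, 10}


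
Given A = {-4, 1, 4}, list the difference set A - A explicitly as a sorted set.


A - A = {a - a' : a, a' ∈ A}.
Compute a - a' for each ordered pair (a, a'):
a = -4: -4--4=0, -4-1=-5, -4-4=-8
a = 1: 1--4=5, 1-1=0, 1-4=-3
a = 4: 4--4=8, 4-1=3, 4-4=0
Collecting distinct values (and noting 0 appears from a-a):
A - A = {-8, -5, -3, 0, 3, 5, 8}
|A - A| = 7

A - A = {-8, -5, -3, 0, 3, 5, 8}


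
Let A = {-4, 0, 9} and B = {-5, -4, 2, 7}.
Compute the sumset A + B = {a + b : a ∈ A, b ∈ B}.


A + B = {a + b : a ∈ A, b ∈ B}.
Enumerate all |A|·|B| = 3·4 = 12 pairs (a, b) and collect distinct sums.
a = -4: -4+-5=-9, -4+-4=-8, -4+2=-2, -4+7=3
a = 0: 0+-5=-5, 0+-4=-4, 0+2=2, 0+7=7
a = 9: 9+-5=4, 9+-4=5, 9+2=11, 9+7=16
Collecting distinct sums: A + B = {-9, -8, -5, -4, -2, 2, 3, 4, 5, 7, 11, 16}
|A + B| = 12

A + B = {-9, -8, -5, -4, -2, 2, 3, 4, 5, 7, 11, 16}


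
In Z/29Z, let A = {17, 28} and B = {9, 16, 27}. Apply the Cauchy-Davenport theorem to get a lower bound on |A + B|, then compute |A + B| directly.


Cauchy-Davenport: |A + B| ≥ min(p, |A| + |B| - 1) for A, B nonempty in Z/pZ.
|A| = 2, |B| = 3, p = 29.
CD lower bound = min(29, 2 + 3 - 1) = min(29, 4) = 4.
Compute A + B mod 29 directly:
a = 17: 17+9=26, 17+16=4, 17+27=15
a = 28: 28+9=8, 28+16=15, 28+27=26
A + B = {4, 8, 15, 26}, so |A + B| = 4.
Verify: 4 ≥ 4? Yes ✓.

CD lower bound = 4, actual |A + B| = 4.


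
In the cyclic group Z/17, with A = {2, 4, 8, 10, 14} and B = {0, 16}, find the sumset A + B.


Work in Z/17Z: reduce every sum a + b modulo 17.
Enumerate all 10 pairs:
a = 2: 2+0=2, 2+16=1
a = 4: 4+0=4, 4+16=3
a = 8: 8+0=8, 8+16=7
a = 10: 10+0=10, 10+16=9
a = 14: 14+0=14, 14+16=13
Distinct residues collected: {1, 2, 3, 4, 7, 8, 9, 10, 13, 14}
|A + B| = 10 (out of 17 total residues).

A + B = {1, 2, 3, 4, 7, 8, 9, 10, 13, 14}


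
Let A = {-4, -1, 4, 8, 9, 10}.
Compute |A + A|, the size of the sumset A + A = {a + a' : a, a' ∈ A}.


A + A = {a + a' : a, a' ∈ A}; |A| = 6.
General bounds: 2|A| - 1 ≤ |A + A| ≤ |A|(|A|+1)/2, i.e. 11 ≤ |A + A| ≤ 21.
Lower bound 2|A|-1 is attained iff A is an arithmetic progression.
Enumerate sums a + a' for a ≤ a' (symmetric, so this suffices):
a = -4: -4+-4=-8, -4+-1=-5, -4+4=0, -4+8=4, -4+9=5, -4+10=6
a = -1: -1+-1=-2, -1+4=3, -1+8=7, -1+9=8, -1+10=9
a = 4: 4+4=8, 4+8=12, 4+9=13, 4+10=14
a = 8: 8+8=16, 8+9=17, 8+10=18
a = 9: 9+9=18, 9+10=19
a = 10: 10+10=20
Distinct sums: {-8, -5, -2, 0, 3, 4, 5, 6, 7, 8, 9, 12, 13, 14, 16, 17, 18, 19, 20}
|A + A| = 19

|A + A| = 19


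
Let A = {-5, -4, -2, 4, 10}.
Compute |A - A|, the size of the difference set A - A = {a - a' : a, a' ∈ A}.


A - A = {a - a' : a, a' ∈ A}; |A| = 5.
Bounds: 2|A|-1 ≤ |A - A| ≤ |A|² - |A| + 1, i.e. 9 ≤ |A - A| ≤ 21.
Note: 0 ∈ A - A always (from a - a). The set is symmetric: if d ∈ A - A then -d ∈ A - A.
Enumerate nonzero differences d = a - a' with a > a' (then include -d):
Positive differences: {1, 2, 3, 6, 8, 9, 12, 14, 15}
Full difference set: {0} ∪ (positive diffs) ∪ (negative diffs).
|A - A| = 1 + 2·9 = 19 (matches direct enumeration: 19).

|A - A| = 19


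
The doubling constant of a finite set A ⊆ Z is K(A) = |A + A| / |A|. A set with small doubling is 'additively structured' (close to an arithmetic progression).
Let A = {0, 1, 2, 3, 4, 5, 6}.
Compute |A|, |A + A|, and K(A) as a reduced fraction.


|A| = 7.
Compute A + A by enumerating all 49 pairs.
A + A = {0, 1, 2, 3, 4, 5, 6, 7, 8, 9, 10, 11, 12}, so |A + A| = 13.
K = |A + A| / |A| = 13/7 (already in lowest terms) ≈ 1.8571.
Reference: AP of size 7 gives K = 13/7 ≈ 1.8571; a fully generic set of size 7 gives K ≈ 4.0000.

|A| = 7, |A + A| = 13, K = 13/7.


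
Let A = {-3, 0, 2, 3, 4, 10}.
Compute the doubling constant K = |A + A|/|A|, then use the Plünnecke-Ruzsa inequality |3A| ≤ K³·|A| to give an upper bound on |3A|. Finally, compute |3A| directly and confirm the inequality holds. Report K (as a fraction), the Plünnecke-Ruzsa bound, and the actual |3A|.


|A| = 6.
Step 1: Compute A + A by enumerating all 36 pairs.
A + A = {-6, -3, -1, 0, 1, 2, 3, 4, 5, 6, 7, 8, 10, 12, 13, 14, 20}, so |A + A| = 17.
Step 2: Doubling constant K = |A + A|/|A| = 17/6 = 17/6 ≈ 2.8333.
Step 3: Plünnecke-Ruzsa gives |3A| ≤ K³·|A| = (2.8333)³ · 6 ≈ 136.4722.
Step 4: Compute 3A = A + A + A directly by enumerating all triples (a,b,c) ∈ A³; |3A| = 30.
Step 5: Check 30 ≤ 136.4722? Yes ✓.

K = 17/6, Plünnecke-Ruzsa bound K³|A| ≈ 136.4722, |3A| = 30, inequality holds.


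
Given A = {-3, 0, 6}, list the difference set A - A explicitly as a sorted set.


A - A = {a - a' : a, a' ∈ A}.
Compute a - a' for each ordered pair (a, a'):
a = -3: -3--3=0, -3-0=-3, -3-6=-9
a = 0: 0--3=3, 0-0=0, 0-6=-6
a = 6: 6--3=9, 6-0=6, 6-6=0
Collecting distinct values (and noting 0 appears from a-a):
A - A = {-9, -6, -3, 0, 3, 6, 9}
|A - A| = 7

A - A = {-9, -6, -3, 0, 3, 6, 9}


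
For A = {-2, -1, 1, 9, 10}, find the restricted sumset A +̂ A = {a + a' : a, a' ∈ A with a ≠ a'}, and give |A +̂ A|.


Restricted sumset: A +̂ A = {a + a' : a ∈ A, a' ∈ A, a ≠ a'}.
Equivalently, take A + A and drop any sum 2a that is achievable ONLY as a + a for a ∈ A (i.e. sums representable only with equal summands).
Enumerate pairs (a, a') with a < a' (symmetric, so each unordered pair gives one sum; this covers all a ≠ a'):
  -2 + -1 = -3
  -2 + 1 = -1
  -2 + 9 = 7
  -2 + 10 = 8
  -1 + 1 = 0
  -1 + 9 = 8
  -1 + 10 = 9
  1 + 9 = 10
  1 + 10 = 11
  9 + 10 = 19
Collected distinct sums: {-3, -1, 0, 7, 8, 9, 10, 11, 19}
|A +̂ A| = 9
(Reference bound: |A +̂ A| ≥ 2|A| - 3 for |A| ≥ 2, with |A| = 5 giving ≥ 7.)

|A +̂ A| = 9


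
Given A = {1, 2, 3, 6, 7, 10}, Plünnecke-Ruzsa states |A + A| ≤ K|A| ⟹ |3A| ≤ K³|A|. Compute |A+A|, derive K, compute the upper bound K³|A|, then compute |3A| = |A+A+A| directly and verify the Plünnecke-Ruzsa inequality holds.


|A| = 6.
Step 1: Compute A + A by enumerating all 36 pairs.
A + A = {2, 3, 4, 5, 6, 7, 8, 9, 10, 11, 12, 13, 14, 16, 17, 20}, so |A + A| = 16.
Step 2: Doubling constant K = |A + A|/|A| = 16/6 = 16/6 ≈ 2.6667.
Step 3: Plünnecke-Ruzsa gives |3A| ≤ K³·|A| = (2.6667)³ · 6 ≈ 113.7778.
Step 4: Compute 3A = A + A + A directly by enumerating all triples (a,b,c) ∈ A³; |3A| = 25.
Step 5: Check 25 ≤ 113.7778? Yes ✓.

K = 16/6, Plünnecke-Ruzsa bound K³|A| ≈ 113.7778, |3A| = 25, inequality holds.


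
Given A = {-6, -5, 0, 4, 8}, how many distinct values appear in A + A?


A + A = {a + a' : a, a' ∈ A}; |A| = 5.
General bounds: 2|A| - 1 ≤ |A + A| ≤ |A|(|A|+1)/2, i.e. 9 ≤ |A + A| ≤ 15.
Lower bound 2|A|-1 is attained iff A is an arithmetic progression.
Enumerate sums a + a' for a ≤ a' (symmetric, so this suffices):
a = -6: -6+-6=-12, -6+-5=-11, -6+0=-6, -6+4=-2, -6+8=2
a = -5: -5+-5=-10, -5+0=-5, -5+4=-1, -5+8=3
a = 0: 0+0=0, 0+4=4, 0+8=8
a = 4: 4+4=8, 4+8=12
a = 8: 8+8=16
Distinct sums: {-12, -11, -10, -6, -5, -2, -1, 0, 2, 3, 4, 8, 12, 16}
|A + A| = 14

|A + A| = 14


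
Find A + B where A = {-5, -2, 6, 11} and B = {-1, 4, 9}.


A + B = {a + b : a ∈ A, b ∈ B}.
Enumerate all |A|·|B| = 4·3 = 12 pairs (a, b) and collect distinct sums.
a = -5: -5+-1=-6, -5+4=-1, -5+9=4
a = -2: -2+-1=-3, -2+4=2, -2+9=7
a = 6: 6+-1=5, 6+4=10, 6+9=15
a = 11: 11+-1=10, 11+4=15, 11+9=20
Collecting distinct sums: A + B = {-6, -3, -1, 2, 4, 5, 7, 10, 15, 20}
|A + B| = 10

A + B = {-6, -3, -1, 2, 4, 5, 7, 10, 15, 20}


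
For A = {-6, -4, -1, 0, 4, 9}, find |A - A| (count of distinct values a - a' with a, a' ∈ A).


A - A = {a - a' : a, a' ∈ A}; |A| = 6.
Bounds: 2|A|-1 ≤ |A - A| ≤ |A|² - |A| + 1, i.e. 11 ≤ |A - A| ≤ 31.
Note: 0 ∈ A - A always (from a - a). The set is symmetric: if d ∈ A - A then -d ∈ A - A.
Enumerate nonzero differences d = a - a' with a > a' (then include -d):
Positive differences: {1, 2, 3, 4, 5, 6, 8, 9, 10, 13, 15}
Full difference set: {0} ∪ (positive diffs) ∪ (negative diffs).
|A - A| = 1 + 2·11 = 23 (matches direct enumeration: 23).

|A - A| = 23


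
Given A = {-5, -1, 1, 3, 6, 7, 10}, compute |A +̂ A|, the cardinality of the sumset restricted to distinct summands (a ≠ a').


Restricted sumset: A +̂ A = {a + a' : a ∈ A, a' ∈ A, a ≠ a'}.
Equivalently, take A + A and drop any sum 2a that is achievable ONLY as a + a for a ∈ A (i.e. sums representable only with equal summands).
Enumerate pairs (a, a') with a < a' (symmetric, so each unordered pair gives one sum; this covers all a ≠ a'):
  -5 + -1 = -6
  -5 + 1 = -4
  -5 + 3 = -2
  -5 + 6 = 1
  -5 + 7 = 2
  -5 + 10 = 5
  -1 + 1 = 0
  -1 + 3 = 2
  -1 + 6 = 5
  -1 + 7 = 6
  -1 + 10 = 9
  1 + 3 = 4
  1 + 6 = 7
  1 + 7 = 8
  1 + 10 = 11
  3 + 6 = 9
  3 + 7 = 10
  3 + 10 = 13
  6 + 7 = 13
  6 + 10 = 16
  7 + 10 = 17
Collected distinct sums: {-6, -4, -2, 0, 1, 2, 4, 5, 6, 7, 8, 9, 10, 11, 13, 16, 17}
|A +̂ A| = 17
(Reference bound: |A +̂ A| ≥ 2|A| - 3 for |A| ≥ 2, with |A| = 7 giving ≥ 11.)

|A +̂ A| = 17


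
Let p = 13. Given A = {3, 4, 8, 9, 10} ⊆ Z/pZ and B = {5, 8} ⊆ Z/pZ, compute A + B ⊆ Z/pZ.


Work in Z/13Z: reduce every sum a + b modulo 13.
Enumerate all 10 pairs:
a = 3: 3+5=8, 3+8=11
a = 4: 4+5=9, 4+8=12
a = 8: 8+5=0, 8+8=3
a = 9: 9+5=1, 9+8=4
a = 10: 10+5=2, 10+8=5
Distinct residues collected: {0, 1, 2, 3, 4, 5, 8, 9, 11, 12}
|A + B| = 10 (out of 13 total residues).

A + B = {0, 1, 2, 3, 4, 5, 8, 9, 11, 12}


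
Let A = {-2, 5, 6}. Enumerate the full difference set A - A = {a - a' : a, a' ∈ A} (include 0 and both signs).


A - A = {a - a' : a, a' ∈ A}.
Compute a - a' for each ordered pair (a, a'):
a = -2: -2--2=0, -2-5=-7, -2-6=-8
a = 5: 5--2=7, 5-5=0, 5-6=-1
a = 6: 6--2=8, 6-5=1, 6-6=0
Collecting distinct values (and noting 0 appears from a-a):
A - A = {-8, -7, -1, 0, 1, 7, 8}
|A - A| = 7

A - A = {-8, -7, -1, 0, 1, 7, 8}


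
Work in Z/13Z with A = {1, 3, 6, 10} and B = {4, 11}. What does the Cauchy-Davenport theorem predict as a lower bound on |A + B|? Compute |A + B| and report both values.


Cauchy-Davenport: |A + B| ≥ min(p, |A| + |B| - 1) for A, B nonempty in Z/pZ.
|A| = 4, |B| = 2, p = 13.
CD lower bound = min(13, 4 + 2 - 1) = min(13, 5) = 5.
Compute A + B mod 13 directly:
a = 1: 1+4=5, 1+11=12
a = 3: 3+4=7, 3+11=1
a = 6: 6+4=10, 6+11=4
a = 10: 10+4=1, 10+11=8
A + B = {1, 4, 5, 7, 8, 10, 12}, so |A + B| = 7.
Verify: 7 ≥ 5? Yes ✓.

CD lower bound = 5, actual |A + B| = 7.


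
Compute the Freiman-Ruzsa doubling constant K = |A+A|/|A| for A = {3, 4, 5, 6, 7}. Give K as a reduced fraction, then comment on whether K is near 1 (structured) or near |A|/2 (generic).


|A| = 5.
Compute A + A by enumerating all 25 pairs.
A + A = {6, 7, 8, 9, 10, 11, 12, 13, 14}, so |A + A| = 9.
K = |A + A| / |A| = 9/5 (already in lowest terms) ≈ 1.8000.
Reference: AP of size 5 gives K = 9/5 ≈ 1.8000; a fully generic set of size 5 gives K ≈ 3.0000.

|A| = 5, |A + A| = 9, K = 9/5.


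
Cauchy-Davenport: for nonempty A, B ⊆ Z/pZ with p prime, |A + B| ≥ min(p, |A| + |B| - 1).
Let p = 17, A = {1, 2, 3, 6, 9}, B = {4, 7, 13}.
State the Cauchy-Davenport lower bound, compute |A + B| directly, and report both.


Cauchy-Davenport: |A + B| ≥ min(p, |A| + |B| - 1) for A, B nonempty in Z/pZ.
|A| = 5, |B| = 3, p = 17.
CD lower bound = min(17, 5 + 3 - 1) = min(17, 7) = 7.
Compute A + B mod 17 directly:
a = 1: 1+4=5, 1+7=8, 1+13=14
a = 2: 2+4=6, 2+7=9, 2+13=15
a = 3: 3+4=7, 3+7=10, 3+13=16
a = 6: 6+4=10, 6+7=13, 6+13=2
a = 9: 9+4=13, 9+7=16, 9+13=5
A + B = {2, 5, 6, 7, 8, 9, 10, 13, 14, 15, 16}, so |A + B| = 11.
Verify: 11 ≥ 7? Yes ✓.

CD lower bound = 7, actual |A + B| = 11.


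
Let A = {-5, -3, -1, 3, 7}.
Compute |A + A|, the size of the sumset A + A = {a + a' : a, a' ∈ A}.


A + A = {a + a' : a, a' ∈ A}; |A| = 5.
General bounds: 2|A| - 1 ≤ |A + A| ≤ |A|(|A|+1)/2, i.e. 9 ≤ |A + A| ≤ 15.
Lower bound 2|A|-1 is attained iff A is an arithmetic progression.
Enumerate sums a + a' for a ≤ a' (symmetric, so this suffices):
a = -5: -5+-5=-10, -5+-3=-8, -5+-1=-6, -5+3=-2, -5+7=2
a = -3: -3+-3=-6, -3+-1=-4, -3+3=0, -3+7=4
a = -1: -1+-1=-2, -1+3=2, -1+7=6
a = 3: 3+3=6, 3+7=10
a = 7: 7+7=14
Distinct sums: {-10, -8, -6, -4, -2, 0, 2, 4, 6, 10, 14}
|A + A| = 11

|A + A| = 11


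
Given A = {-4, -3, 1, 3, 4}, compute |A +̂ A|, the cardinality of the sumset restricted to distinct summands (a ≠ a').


Restricted sumset: A +̂ A = {a + a' : a ∈ A, a' ∈ A, a ≠ a'}.
Equivalently, take A + A and drop any sum 2a that is achievable ONLY as a + a for a ∈ A (i.e. sums representable only with equal summands).
Enumerate pairs (a, a') with a < a' (symmetric, so each unordered pair gives one sum; this covers all a ≠ a'):
  -4 + -3 = -7
  -4 + 1 = -3
  -4 + 3 = -1
  -4 + 4 = 0
  -3 + 1 = -2
  -3 + 3 = 0
  -3 + 4 = 1
  1 + 3 = 4
  1 + 4 = 5
  3 + 4 = 7
Collected distinct sums: {-7, -3, -2, -1, 0, 1, 4, 5, 7}
|A +̂ A| = 9
(Reference bound: |A +̂ A| ≥ 2|A| - 3 for |A| ≥ 2, with |A| = 5 giving ≥ 7.)

|A +̂ A| = 9


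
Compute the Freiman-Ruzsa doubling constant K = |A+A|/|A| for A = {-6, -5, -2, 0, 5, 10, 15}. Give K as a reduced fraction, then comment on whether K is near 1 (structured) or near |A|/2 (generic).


|A| = 7.
Compute A + A by enumerating all 49 pairs.
A + A = {-12, -11, -10, -8, -7, -6, -5, -4, -2, -1, 0, 3, 4, 5, 8, 9, 10, 13, 15, 20, 25, 30}, so |A + A| = 22.
K = |A + A| / |A| = 22/7 (already in lowest terms) ≈ 3.1429.
Reference: AP of size 7 gives K = 13/7 ≈ 1.8571; a fully generic set of size 7 gives K ≈ 4.0000.

|A| = 7, |A + A| = 22, K = 22/7.


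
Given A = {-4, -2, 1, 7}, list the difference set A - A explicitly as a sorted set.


A - A = {a - a' : a, a' ∈ A}.
Compute a - a' for each ordered pair (a, a'):
a = -4: -4--4=0, -4--2=-2, -4-1=-5, -4-7=-11
a = -2: -2--4=2, -2--2=0, -2-1=-3, -2-7=-9
a = 1: 1--4=5, 1--2=3, 1-1=0, 1-7=-6
a = 7: 7--4=11, 7--2=9, 7-1=6, 7-7=0
Collecting distinct values (and noting 0 appears from a-a):
A - A = {-11, -9, -6, -5, -3, -2, 0, 2, 3, 5, 6, 9, 11}
|A - A| = 13

A - A = {-11, -9, -6, -5, -3, -2, 0, 2, 3, 5, 6, 9, 11}


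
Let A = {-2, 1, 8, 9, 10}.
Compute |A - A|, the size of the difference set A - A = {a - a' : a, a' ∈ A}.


A - A = {a - a' : a, a' ∈ A}; |A| = 5.
Bounds: 2|A|-1 ≤ |A - A| ≤ |A|² - |A| + 1, i.e. 9 ≤ |A - A| ≤ 21.
Note: 0 ∈ A - A always (from a - a). The set is symmetric: if d ∈ A - A then -d ∈ A - A.
Enumerate nonzero differences d = a - a' with a > a' (then include -d):
Positive differences: {1, 2, 3, 7, 8, 9, 10, 11, 12}
Full difference set: {0} ∪ (positive diffs) ∪ (negative diffs).
|A - A| = 1 + 2·9 = 19 (matches direct enumeration: 19).

|A - A| = 19


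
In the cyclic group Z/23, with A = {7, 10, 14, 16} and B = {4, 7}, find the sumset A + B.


Work in Z/23Z: reduce every sum a + b modulo 23.
Enumerate all 8 pairs:
a = 7: 7+4=11, 7+7=14
a = 10: 10+4=14, 10+7=17
a = 14: 14+4=18, 14+7=21
a = 16: 16+4=20, 16+7=0
Distinct residues collected: {0, 11, 14, 17, 18, 20, 21}
|A + B| = 7 (out of 23 total residues).

A + B = {0, 11, 14, 17, 18, 20, 21}


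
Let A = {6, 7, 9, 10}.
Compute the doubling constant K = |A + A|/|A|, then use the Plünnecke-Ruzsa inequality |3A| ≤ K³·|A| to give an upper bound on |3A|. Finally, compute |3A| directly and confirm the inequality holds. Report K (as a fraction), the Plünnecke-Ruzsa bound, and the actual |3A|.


|A| = 4.
Step 1: Compute A + A by enumerating all 16 pairs.
A + A = {12, 13, 14, 15, 16, 17, 18, 19, 20}, so |A + A| = 9.
Step 2: Doubling constant K = |A + A|/|A| = 9/4 = 9/4 ≈ 2.2500.
Step 3: Plünnecke-Ruzsa gives |3A| ≤ K³·|A| = (2.2500)³ · 4 ≈ 45.5625.
Step 4: Compute 3A = A + A + A directly by enumerating all triples (a,b,c) ∈ A³; |3A| = 13.
Step 5: Check 13 ≤ 45.5625? Yes ✓.

K = 9/4, Plünnecke-Ruzsa bound K³|A| ≈ 45.5625, |3A| = 13, inequality holds.


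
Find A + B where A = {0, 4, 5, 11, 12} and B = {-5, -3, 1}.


A + B = {a + b : a ∈ A, b ∈ B}.
Enumerate all |A|·|B| = 5·3 = 15 pairs (a, b) and collect distinct sums.
a = 0: 0+-5=-5, 0+-3=-3, 0+1=1
a = 4: 4+-5=-1, 4+-3=1, 4+1=5
a = 5: 5+-5=0, 5+-3=2, 5+1=6
a = 11: 11+-5=6, 11+-3=8, 11+1=12
a = 12: 12+-5=7, 12+-3=9, 12+1=13
Collecting distinct sums: A + B = {-5, -3, -1, 0, 1, 2, 5, 6, 7, 8, 9, 12, 13}
|A + B| = 13

A + B = {-5, -3, -1, 0, 1, 2, 5, 6, 7, 8, 9, 12, 13}


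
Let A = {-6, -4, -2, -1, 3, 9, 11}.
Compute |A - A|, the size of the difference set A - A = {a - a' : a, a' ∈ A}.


A - A = {a - a' : a, a' ∈ A}; |A| = 7.
Bounds: 2|A|-1 ≤ |A - A| ≤ |A|² - |A| + 1, i.e. 13 ≤ |A - A| ≤ 43.
Note: 0 ∈ A - A always (from a - a). The set is symmetric: if d ∈ A - A then -d ∈ A - A.
Enumerate nonzero differences d = a - a' with a > a' (then include -d):
Positive differences: {1, 2, 3, 4, 5, 6, 7, 8, 9, 10, 11, 12, 13, 15, 17}
Full difference set: {0} ∪ (positive diffs) ∪ (negative diffs).
|A - A| = 1 + 2·15 = 31 (matches direct enumeration: 31).

|A - A| = 31


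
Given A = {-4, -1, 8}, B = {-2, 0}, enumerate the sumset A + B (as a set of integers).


A + B = {a + b : a ∈ A, b ∈ B}.
Enumerate all |A|·|B| = 3·2 = 6 pairs (a, b) and collect distinct sums.
a = -4: -4+-2=-6, -4+0=-4
a = -1: -1+-2=-3, -1+0=-1
a = 8: 8+-2=6, 8+0=8
Collecting distinct sums: A + B = {-6, -4, -3, -1, 6, 8}
|A + B| = 6

A + B = {-6, -4, -3, -1, 6, 8}


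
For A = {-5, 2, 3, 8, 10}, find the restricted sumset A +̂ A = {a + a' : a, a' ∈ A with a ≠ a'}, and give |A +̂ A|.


Restricted sumset: A +̂ A = {a + a' : a ∈ A, a' ∈ A, a ≠ a'}.
Equivalently, take A + A and drop any sum 2a that is achievable ONLY as a + a for a ∈ A (i.e. sums representable only with equal summands).
Enumerate pairs (a, a') with a < a' (symmetric, so each unordered pair gives one sum; this covers all a ≠ a'):
  -5 + 2 = -3
  -5 + 3 = -2
  -5 + 8 = 3
  -5 + 10 = 5
  2 + 3 = 5
  2 + 8 = 10
  2 + 10 = 12
  3 + 8 = 11
  3 + 10 = 13
  8 + 10 = 18
Collected distinct sums: {-3, -2, 3, 5, 10, 11, 12, 13, 18}
|A +̂ A| = 9
(Reference bound: |A +̂ A| ≥ 2|A| - 3 for |A| ≥ 2, with |A| = 5 giving ≥ 7.)

|A +̂ A| = 9


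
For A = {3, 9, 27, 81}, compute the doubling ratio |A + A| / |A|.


|A| = 4.
Compute A + A by enumerating all 16 pairs.
A + A = {6, 12, 18, 30, 36, 54, 84, 90, 108, 162}, so |A + A| = 10.
K = |A + A| / |A| = 10/4 = 5/2 ≈ 2.5000.
Reference: AP of size 4 gives K = 7/4 ≈ 1.7500; a fully generic set of size 4 gives K ≈ 2.5000.

|A| = 4, |A + A| = 10, K = 10/4 = 5/2.


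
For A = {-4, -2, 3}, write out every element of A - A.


A - A = {a - a' : a, a' ∈ A}.
Compute a - a' for each ordered pair (a, a'):
a = -4: -4--4=0, -4--2=-2, -4-3=-7
a = -2: -2--4=2, -2--2=0, -2-3=-5
a = 3: 3--4=7, 3--2=5, 3-3=0
Collecting distinct values (and noting 0 appears from a-a):
A - A = {-7, -5, -2, 0, 2, 5, 7}
|A - A| = 7

A - A = {-7, -5, -2, 0, 2, 5, 7}
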